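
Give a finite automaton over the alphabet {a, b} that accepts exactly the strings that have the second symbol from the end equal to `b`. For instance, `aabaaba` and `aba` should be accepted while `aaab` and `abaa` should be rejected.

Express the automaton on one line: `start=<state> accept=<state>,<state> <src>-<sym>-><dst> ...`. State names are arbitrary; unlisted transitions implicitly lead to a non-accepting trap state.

A DFA must remember the last 2 symbols (since which symbol is second-to-last isn't known until the input ends). Use one state per possible window of the last ≤2 symbols; accept from those whose window starts with `b`.
        a   b  
>  s0   s1  s2 
   s1   s3  s4 
   s2   s5  s6 
   s3   s3  s4 
   s4   s5  s6 
 * s5   s3  s4 
 * s6   s5  s6 
(> = start, * = accepting)

start=s0 accept=s5,s6 s0-a->s1 s0-b->s2 s1-a->s3 s1-b->s4 s2-a->s5 s2-b->s6 s3-a->s3 s3-b->s4 s4-a->s5 s4-b->s6 s5-a->s3 s5-b->s4 s6-a->s5 s6-b->s6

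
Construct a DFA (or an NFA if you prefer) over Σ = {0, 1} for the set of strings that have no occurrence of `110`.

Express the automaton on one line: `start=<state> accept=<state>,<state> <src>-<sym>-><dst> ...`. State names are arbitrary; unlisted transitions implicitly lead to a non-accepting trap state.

start=s0 accept=s0,s1,s2 s0-0->s0 s0-1->s1 s1-0->s0 s1-1->s2 s2-0->s3 s2-1->s2 s3-0->s3 s3-1->s3

This is the complement of 'contains `110`'. Use the same substring-matching states — s0 through s3 holding how much of `110` has just been matched — but flip the accepting set: everything except the trap s3 accepts.
With 4 states:
        0   1  
>* s0   s0  s1 
 * s1   s0  s2 
 * s2   s3  s2 
   s3   s3  s3 
(> = start, * = accepting)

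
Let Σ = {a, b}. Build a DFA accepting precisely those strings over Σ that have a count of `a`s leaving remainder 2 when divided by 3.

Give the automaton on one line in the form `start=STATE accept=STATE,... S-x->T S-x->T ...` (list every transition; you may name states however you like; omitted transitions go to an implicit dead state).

start=S0 accept=S2 S0-a->S1 S0-b->S0 S1-a->S2 S1-b->S1 S2-a->S0 S2-b->S2

The only thing that matters is how many `a`s have appeared, reduced mod 3. Use one state per residue: S0 for 0, …, S2 for 2. Reading `a` moves to the next residue; anything else stays put. S2 is accepting.
        a   b  
>  S0   S1  S0 
   S1   S2  S1 
 * S2   S0  S2 
(> = start, * = accepting)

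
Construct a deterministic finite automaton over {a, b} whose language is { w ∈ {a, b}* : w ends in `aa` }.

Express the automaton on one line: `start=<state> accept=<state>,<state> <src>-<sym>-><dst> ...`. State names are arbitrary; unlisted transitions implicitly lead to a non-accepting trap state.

start=q0 accept=q2 q0-a->q1 q0-b->q0 q1-a->q2 q1-b->q0 q2-a->q2 q2-b->q0

Remember how much of `aa` the current input suffix matches. State q0 means no match yet; q1 means the last symbol is `a`; q2 means the last 2 symbols are `aa`. Only q2 accepts. On a mismatch, fall back to the longest proper suffix that is still a prefix of `aa`.
        a   b  
>  q0   q1  q0 
   q1   q2  q0 
 * q2   q2  q0 
(> = start, * = accepting)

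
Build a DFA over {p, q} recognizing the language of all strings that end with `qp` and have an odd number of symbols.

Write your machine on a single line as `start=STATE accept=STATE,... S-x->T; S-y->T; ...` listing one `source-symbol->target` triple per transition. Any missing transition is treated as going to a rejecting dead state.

Run two small machines in parallel and take their product. One (3 states) tracks how much of the suffix `qp` has currently been matched; the other (2 states) tracks the input length modulo 2. Each combined state is a pair, one component from each; accept when both components accept. After merging equivalent states the machine shrinks.
With 4 states:
       p  q 
>  A   B  B 
   B   A  C 
   C   D  B 
 * D   A  C 
(> = start, * = accepting)

start=A; accept=D; A-p->B; A-q->B; B-p->A; B-q->C; C-p->D; C-q->B; D-p->A; D-q->C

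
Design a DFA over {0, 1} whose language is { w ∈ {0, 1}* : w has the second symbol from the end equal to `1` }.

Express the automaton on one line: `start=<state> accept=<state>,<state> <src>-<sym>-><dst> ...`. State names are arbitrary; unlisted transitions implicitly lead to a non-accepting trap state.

start=A accept=F,G A-0->B A-1->C B-0->D B-1->E C-0->F C-1->G D-0->D D-1->E E-0->F E-1->G F-0->D F-1->E G-0->F G-1->G

A DFA must remember the last 2 symbols (since which symbol is second-to-last isn't known until the input ends). Use one state per possible window of the last ≤2 symbols; accept from those whose window starts with `1`.
       0  1 
>  A   B  C 
   B   D  E 
   C   F  G 
   D   D  E 
   E   F  G 
 * F   D  E 
 * G   F  G 
(> = start, * = accepting)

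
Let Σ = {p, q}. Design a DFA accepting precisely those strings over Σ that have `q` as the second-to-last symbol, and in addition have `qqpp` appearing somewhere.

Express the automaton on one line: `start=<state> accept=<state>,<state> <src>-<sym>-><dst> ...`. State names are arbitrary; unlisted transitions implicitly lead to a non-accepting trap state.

start=s0 accept=s6,s7 s0-p->s0 s0-q->s1 s1-p->s0 s1-q->s2 s2-p->s3 s2-q->s2 s3-p->s4 s3-q->s1 s4-p->s4 s4-q->s5 s5-p->s6 s5-q->s7 s6-p->s4 s6-q->s5 s7-p->s6 s7-q->s7

Run two small machines in parallel and take their product. One (7 states) tracks the last 2 symbols read; the other (5 states) tracks whether and how much of `qqpp` has been seen. Each combined state is a pair, one component from each; accept when both components accept. Minimizing collapses redundant product states.
        p   q  
>  s0   s0  s1 
   s1   s0  s2 
   s2   s3  s2 
   s3   s4  s1 
   s4   s4  s5 
   s5   s6  s7 
 * s6   s4  s5 
 * s7   s6  s7 
(> = start, * = accepting)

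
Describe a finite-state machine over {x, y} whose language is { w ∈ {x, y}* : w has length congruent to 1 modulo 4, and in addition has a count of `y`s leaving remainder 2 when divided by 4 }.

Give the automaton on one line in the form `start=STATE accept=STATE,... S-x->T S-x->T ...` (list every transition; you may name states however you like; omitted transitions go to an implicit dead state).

start=S0 accept=S13 S0-x->S1 S0-y->S2 S1-x->S3 S1-y->S4 S2-x->S4 S2-y->S5 S3-x->S6 S3-y->S7 S4-x->S7 S4-y->S8 S5-x->S8 S5-y->S9 S6-x->S0 S6-y->S10 S7-x->S10 S7-y->S11 S8-x->S11 S8-y->S12 S9-x->S12 S9-y->S0 S10-x->S2 S10-y->S13 S11-x->S13 S11-y->S14 S12-x->S14 S12-y->S1 S13-x->S5 S13-y->S15 S14-x->S15 S14-y->S3 S15-x->S9 S15-y->S6

Handle the two conditions separately and then intersect. The first has 4 states tracking the input length modulo 4; the second has 4 states tracking the count of `y`s modulo 4. A product state is a pair (one from each), accepting exactly when both do.
A 16-state machine:
          x    y  
>  S0     S1   S2 
   S1     S3   S4 
   S2     S4   S5 
   S3     S6   S7 
   S4     S7   S8 
   S5     S8   S9 
   S6     S0  S10 
   S7    S10  S11 
   S8    S11  S12 
   S9    S12   S0 
   S10    S2  S13 
   S11   S13  S14 
   S12   S14   S1 
 * S13    S5  S15 
   S14   S15   S3 
   S15    S9   S6 
(> = start, * = accepting)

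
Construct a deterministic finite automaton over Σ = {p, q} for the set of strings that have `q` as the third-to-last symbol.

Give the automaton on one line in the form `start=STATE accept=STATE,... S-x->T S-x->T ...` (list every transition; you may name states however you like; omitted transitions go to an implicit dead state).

A DFA must remember the last 3 symbols (since which symbol is third-to-last isn't known until the input ends). Use one state per possible window of the last ≤3 symbols; accept from those whose window starts with `q`.
With 15 states:
       p  q 
>  A   B  C 
   B   D  E 
   C   F  G 
   D   H  I 
   E   J  K 
   F   L  M 
   G   N  O 
   H   H  I 
   I   J  K 
   J   L  M 
   K   N  O 
 * L   H  I 
 * M   J  K 
 * N   L  M 
 * O   N  O 
(> = start, * = accepting)

start=A accept=L,M,N,O A-p->B A-q->C B-p->D B-q->E C-p->F C-q->G D-p->H D-q->I E-p->J E-q->K F-p->L F-q->M G-p->N G-q->O H-p->H H-q->I I-p->J I-q->K J-p->L J-q->M K-p->N K-q->O L-p->H L-q->I M-p->J M-q->K N-p->L N-q->M O-p->N O-q->O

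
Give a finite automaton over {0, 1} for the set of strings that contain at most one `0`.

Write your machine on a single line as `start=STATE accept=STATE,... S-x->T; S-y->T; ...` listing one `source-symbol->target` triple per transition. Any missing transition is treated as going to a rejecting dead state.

Only the number of `0`s matters, and only up to 2. Make a chain A → B → C advanced by each `0` (with C absorbing); every other symbol self-loops. The accepting set is {A, B}.
       0  1 
>* A   B  A 
 * B   C  B 
   C   C  C 
(> = start, * = accepting)

start=A; accept=A,B; A-0->B; A-1->A; B-0->C; B-1->B; C-0->C; C-1->C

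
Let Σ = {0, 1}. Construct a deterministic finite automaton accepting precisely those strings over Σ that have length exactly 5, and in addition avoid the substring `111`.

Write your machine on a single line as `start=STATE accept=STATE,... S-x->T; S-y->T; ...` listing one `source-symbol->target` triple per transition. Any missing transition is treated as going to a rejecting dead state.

Handle the two conditions separately and then intersect. The first has 7 states tracking the input length, saturating at 6; the second has 4 states tracking partial matches of the forbidden pattern `111`. A product state is a pair (one from each), accepting exactly when both do.
          0    1  
>  q0     q1   q2 
   q1     q3   q4 
   q2     q3   q5 
   q3     q6   q7 
   q4     q6   q8 
   q5     q6   q9 
   q6    q10  q11 
   q7    q10  q12 
   q8    q10  q13 
   q9    q13  q13 
   q10   q14  q15 
   q11   q14  q16 
   q12   q14  q17 
   q13   q17  q17 
 * q14   q18  q19 
 * q15   q18  q20 
 * q16   q18  q21 
   q17   q21  q21 
   q18   q18  q19 
   q19   q18  q20 
   q20   q18  q21 
   q21   q21  q21 
(> = start, * = accepting)

start=q0; accept=q14,q15,q16; q0-0->q1; q0-1->q2; q1-0->q3; q1-1->q4; q2-0->q3; q2-1->q5; q3-0->q6; q3-1->q7; q4-0->q6; q4-1->q8; q5-0->q6; q5-1->q9; q6-0->q10; q6-1->q11; q7-0->q10; q7-1->q12; q8-0->q10; q8-1->q13; q9-0->q13; q9-1->q13; q10-0->q14; q10-1->q15; q11-0->q14; q11-1->q16; q12-0->q14; q12-1->q17; q13-0->q17; q13-1->q17; q14-0->q18; q14-1->q19; q15-0->q18; q15-1->q20; q16-0->q18; q16-1->q21; q17-0->q21; q17-1->q21; q18-0->q18; q18-1->q19; q19-0->q18; q19-1->q20; q20-0->q18; q20-1->q21; q21-0->q21; q21-1->q21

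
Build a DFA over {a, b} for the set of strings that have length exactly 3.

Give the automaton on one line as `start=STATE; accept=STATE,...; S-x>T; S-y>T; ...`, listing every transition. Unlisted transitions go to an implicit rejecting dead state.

We only need to distinguish lengths 0, 1, …, 3, and '>3'. Chain S0 → S1 → S2 → S3 → S4 on every symbol, with S4 looping. Accepting states: {S3}.
5 states suffice.
        a   b  
>  S0   S1  S1 
   S1   S2  S2 
   S2   S3  S3 
 * S3   S4  S4 
   S4   S4  S4 
(> = start, * = accepting)

start=S0; accept=S3; S0-a>S1; S0-b>S1; S1-a>S2; S1-b>S2; S2-a>S3; S2-b>S3; S3-a>S4; S3-b>S4; S4-a>S4; S4-b>S4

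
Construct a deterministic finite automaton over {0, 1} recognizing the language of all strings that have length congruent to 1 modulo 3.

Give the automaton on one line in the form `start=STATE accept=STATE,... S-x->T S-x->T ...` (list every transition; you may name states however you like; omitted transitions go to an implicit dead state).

start=S0 accept=S1 S0-0->S1 S0-1->S1 S1-0->S2 S1-1->S2 S2-0->S0 S2-1->S0

Only the length mod 3 matters, so use a 3-cycle: from any state, every input symbol moves to the next state, wrapping S2 back to S0. Mark S1 accepting.
        0   1  
>  S0   S1  S1 
 * S1   S2  S2 
   S2   S0  S0 
(> = start, * = accepting)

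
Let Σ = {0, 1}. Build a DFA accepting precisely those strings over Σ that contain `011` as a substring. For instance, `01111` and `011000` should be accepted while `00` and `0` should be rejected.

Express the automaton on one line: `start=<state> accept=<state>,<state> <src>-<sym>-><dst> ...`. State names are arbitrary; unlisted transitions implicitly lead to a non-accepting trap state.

States s0..s2 record the length of the longest prefix of `011` that matches the current input suffix. Reaching s3 means `011` has been seen, and we stay there forever. Accept from s3.
        0   1  
>  s0   s1  s0 
   s1   s1  s2 
   s2   s1  s3 
 * s3   s3  s3 
(> = start, * = accepting)

start=s0 accept=s3 s0-0->s1 s0-1->s0 s1-0->s1 s1-1->s2 s2-0->s1 s2-1->s3 s3-0->s3 s3-1->s3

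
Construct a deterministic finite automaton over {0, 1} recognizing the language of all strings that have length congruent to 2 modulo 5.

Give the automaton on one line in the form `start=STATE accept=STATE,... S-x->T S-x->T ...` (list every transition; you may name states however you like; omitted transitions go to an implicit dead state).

start=q0 accept=q2 q0-0->q1 q0-1->q1 q1-0->q2 q1-1->q2 q2-0->q3 q2-1->q3 q3-0->q4 q3-1->q4 q4-0->q0 q4-1->q0

Only the length mod 5 matters, so use a 5-cycle: from any state, every input symbol moves to the next state, wrapping q4 back to q0. Mark q2 accepting.
A 5-state machine:
        0   1  
>  q0   q1  q1 
   q1   q2  q2 
 * q2   q3  q3 
   q3   q4  q4 
   q4   q0  q0 
(> = start, * = accepting)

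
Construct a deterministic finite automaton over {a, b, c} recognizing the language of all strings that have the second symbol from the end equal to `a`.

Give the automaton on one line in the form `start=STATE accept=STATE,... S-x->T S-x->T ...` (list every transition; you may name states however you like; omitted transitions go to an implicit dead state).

start=q0 accept=q4,q5,q6 q0-a->q1 q0-b->q2 q0-c->q3 q1-a->q4 q1-b->q5 q1-c->q6 q2-a->q7 q2-b->q8 q2-c->q9 q3-a->q10 q3-b->q11 q3-c->q12 q4-a->q4 q4-b->q5 q4-c->q6 q5-a->q7 q5-b->q8 q5-c->q9 q6-a->q10 q6-b->q11 q6-c->q12 q7-a->q4 q7-b->q5 q7-c->q6 q8-a->q7 q8-b->q8 q8-c->q9 q9-a->q10 q9-b->q11 q9-c->q12 q10-a->q4 q10-b->q5 q10-c->q6 q11-a->q7 q11-b->q8 q11-c->q9 q12-a->q10 q12-b->q11 q12-c->q12

A DFA must remember the last 2 symbols (since which symbol is second-to-last isn't known until the input ends). Use one state per possible window of the last ≤2 symbols; accept from those whose window starts with `a`.
13 states suffice.
          a    b    c  
>  q0     q1   q2   q3 
   q1     q4   q5   q6 
   q2     q7   q8   q9 
   q3    q10  q11  q12 
 * q4     q4   q5   q6 
 * q5     q7   q8   q9 
 * q6    q10  q11  q12 
   q7     q4   q5   q6 
   q8     q7   q8   q9 
   q9    q10  q11  q12 
   q10    q4   q5   q6 
   q11    q7   q8   q9 
   q12   q10  q11  q12 
(> = start, * = accepting)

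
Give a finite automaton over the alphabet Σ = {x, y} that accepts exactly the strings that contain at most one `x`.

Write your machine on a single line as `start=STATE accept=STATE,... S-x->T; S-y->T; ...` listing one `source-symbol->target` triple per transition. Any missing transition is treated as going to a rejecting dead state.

start=A; accept=A,B; A-x->B; A-y->A; B-x->C; B-y->B; C-x->C; C-y->C

Only the number of `x`s matters, and only up to 2. Make a chain A → B → C advanced by each `x` (with C absorbing); every other symbol self-loops. The accepting set is {A, B}.
       x  y 
>* A   B  A 
 * B   C  B 
   C   C  C 
(> = start, * = accepting)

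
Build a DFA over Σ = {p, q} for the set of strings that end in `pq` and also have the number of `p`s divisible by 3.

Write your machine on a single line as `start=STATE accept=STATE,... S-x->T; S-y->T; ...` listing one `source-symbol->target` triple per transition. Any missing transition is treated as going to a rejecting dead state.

Build one automaton per condition and run them in lockstep. One (3 states) tracks how much of the suffix `pq` has currently been matched; the other (3 states) tracks the count of `p`s modulo 3. Each combined state is a pair, one component from each; accept when both components accept. Equivalent product states are then merged.
A 5-state machine:
        p   q  
>  s0   s1  s0 
   s1   s2  s1 
   s2   s3  s2 
   s3   s1  s4 
 * s4   s1  s0 
(> = start, * = accepting)

start=s0; accept=s4; s0-p->s1; s0-q->s0; s1-p->s2; s1-q->s1; s2-p->s3; s2-q->s2; s3-p->s1; s3-q->s4; s4-p->s1; s4-q->s0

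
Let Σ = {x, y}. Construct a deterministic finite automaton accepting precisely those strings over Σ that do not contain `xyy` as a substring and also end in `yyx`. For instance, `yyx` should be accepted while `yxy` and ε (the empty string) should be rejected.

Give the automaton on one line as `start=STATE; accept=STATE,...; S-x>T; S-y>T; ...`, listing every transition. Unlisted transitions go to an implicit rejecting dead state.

start=q0; accept=q4; q0-x>q1; q0-y>q2; q1-x>q1; q1-y>q1; q2-x>q1; q2-y>q3; q3-x>q4; q3-y>q3; q4-x>q1; q4-y>q1

Run two small machines in parallel and take their product. The first has 4 states tracking partial matches of the forbidden pattern `xyy`; the second has 4 states tracking how much of the suffix `yyx` has currently been matched. A product state is a pair (one from each), accepting exactly when both do. After merging equivalent states the machine shrinks.
        x   y  
>  q0   q1  q2 
   q1   q1  q1 
   q2   q1  q3 
   q3   q4  q3 
 * q4   q1  q1 
(> = start, * = accepting)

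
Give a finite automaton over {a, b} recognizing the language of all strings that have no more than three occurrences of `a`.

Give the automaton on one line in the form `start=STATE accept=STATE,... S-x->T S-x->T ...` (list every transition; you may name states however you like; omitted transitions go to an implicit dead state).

start=S0 accept=S0,S1,S2,S3 S0-a->S1 S0-b->S0 S1-a->S2 S1-b->S1 S2-a->S3 S2-b->S2 S3-a->S4 S3-b->S3 S4-a->S4 S4-b->S4

Only the number of `a`s matters, and only up to 4. Make a chain S0 → S1 → S2 → S3 → S4 advanced by each `a` (with S4 absorbing); every other symbol self-loops. The accepting set is {S0, S1, S2, S3}.
With 5 states:
        a   b  
>* S0   S1  S0 
 * S1   S2  S1 
 * S2   S3  S2 
 * S3   S4  S3 
   S4   S4  S4 
(> = start, * = accepting)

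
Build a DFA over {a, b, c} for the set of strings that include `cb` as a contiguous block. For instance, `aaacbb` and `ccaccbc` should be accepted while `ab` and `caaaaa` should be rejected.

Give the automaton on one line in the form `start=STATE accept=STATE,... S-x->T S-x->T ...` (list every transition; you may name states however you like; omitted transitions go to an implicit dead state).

start=q0 accept=q2 q0-a->q0 q0-b->q0 q0-c->q1 q1-a->q0 q1-b->q2 q1-c->q1 q2-a->q2 q2-b->q2 q2-c->q2

States q0..q1 record the length of the longest prefix of `cb` that matches the current input suffix. Reaching q2 means `cb` has been seen, and we stay there forever. Accept from q2.
        a   b   c  
>  q0   q0  q0  q1 
   q1   q0  q2  q1 
 * q2   q2  q2  q2 
(> = start, * = accepting)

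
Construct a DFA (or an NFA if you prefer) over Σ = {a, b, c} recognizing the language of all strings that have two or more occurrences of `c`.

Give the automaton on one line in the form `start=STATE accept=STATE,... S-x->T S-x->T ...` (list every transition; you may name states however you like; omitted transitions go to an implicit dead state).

start=q0 accept=q2,q3 q0-a->q0 q0-b->q0 q0-c->q1 q1-a->q1 q1-b->q1 q1-c->q2 q2-a->q2 q2-b->q2 q2-c->q3 q3-a->q3 q3-b->q3 q3-c->q3

Only the number of `c`s matters, and only up to 3. Make a chain q0 → q1 → q2 → q3 advanced by each `c` (with q3 absorbing); every other symbol self-loops. The accepting set is {q2, q3}.
        a   b   c  
>  q0   q0  q0  q1 
   q1   q1  q1  q2 
 * q2   q2  q2  q3 
 * q3   q3  q3  q3 
(> = start, * = accepting)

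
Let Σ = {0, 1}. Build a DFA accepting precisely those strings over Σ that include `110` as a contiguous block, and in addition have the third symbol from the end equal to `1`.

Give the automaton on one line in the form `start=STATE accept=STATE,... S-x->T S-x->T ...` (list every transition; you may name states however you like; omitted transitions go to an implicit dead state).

start=s0 accept=s13,s15,s16,s21 s0-0->s1 s0-1->s2 s1-0->s3 s1-1->s4 s2-0->s5 s2-1->s6 s3-0->s7 s3-1->s8 s4-0->s9 s4-1->s10 s5-0->s11 s5-1->s12 s6-0->s13 s6-1->s14 s7-0->s7 s7-1->s8 s8-0->s9 s8-1->s10 s9-0->s11 s9-1->s12 s10-0->s13 s10-1->s14 s11-0->s7 s11-1->s8 s12-0->s9 s12-1->s10 s13-0->s15 s13-1->s16 s14-0->s13 s14-1->s14 s15-0->s17 s15-1->s18 s16-0->s19 s16-1->s20 s17-0->s17 s17-1->s18 s18-0->s19 s18-1->s20 s19-0->s15 s19-1->s16 s20-0->s13 s20-1->s21 s21-0->s13 s21-1->s21

Handle the two conditions separately and then intersect. One (4 states) tracks whether and how much of `110` has been seen; the other (15 states) tracks the last 3 symbols read. Each combined state is a pair, one component from each; accept when both components accept.
22 states suffice.
          0    1  
>  s0     s1   s2 
   s1     s3   s4 
   s2     s5   s6 
   s3     s7   s8 
   s4     s9  s10 
   s5    s11  s12 
   s6    s13  s14 
   s7     s7   s8 
   s8     s9  s10 
   s9    s11  s12 
   s10   s13  s14 
   s11    s7   s8 
   s12    s9  s10 
 * s13   s15  s16 
   s14   s13  s14 
 * s15   s17  s18 
 * s16   s19  s20 
   s17   s17  s18 
   s18   s19  s20 
   s19   s15  s16 
   s20   s13  s21 
 * s21   s13  s21 
(> = start, * = accepting)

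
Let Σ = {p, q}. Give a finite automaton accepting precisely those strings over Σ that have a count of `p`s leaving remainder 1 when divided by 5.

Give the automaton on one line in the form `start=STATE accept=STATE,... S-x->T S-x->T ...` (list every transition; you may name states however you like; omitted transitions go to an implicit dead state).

The only thing that matters is how many `p`s have appeared, reduced mod 5. Use one state per residue: s0 for 0, …, s4 for 4. Reading `p` moves to the next residue; anything else stays put. s1 is accepting.
5 states suffice.
        p   q  
>  s0   s1  s0 
 * s1   s2  s1 
   s2   s3  s2 
   s3   s4  s3 
   s4   s0  s4 
(> = start, * = accepting)

start=s0 accept=s1 s0-p->s1 s0-q->s0 s1-p->s2 s1-q->s1 s2-p->s3 s2-q->s2 s3-p->s4 s3-q->s3 s4-p->s0 s4-q->s4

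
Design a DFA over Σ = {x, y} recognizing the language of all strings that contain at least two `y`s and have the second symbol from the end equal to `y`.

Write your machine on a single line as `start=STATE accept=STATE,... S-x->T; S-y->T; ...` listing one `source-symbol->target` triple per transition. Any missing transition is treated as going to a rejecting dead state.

Build one automaton per condition and run them in lockstep. The first has 4 states tracking the count of `y`s, saturating at 3; the second has 7 states tracking the last 2 symbols read. A product state is a pair (one from each), accepting exactly when both do.
With 15 states:
       x  y 
>  A   B  C 
   B   D  E 
   C   F  G 
   D   D  E 
   E   F  G 
   F   H  I 
 * G   J  K 
   H   H  I 
   I   J  K 
 * J   L  M 
 * K   N  K 
   L   L  M 
   M   N  K 
 * N   O  M 
   O   O  M 
(> = start, * = accepting)

start=A; accept=G,J,K,N; A-x->B; A-y->C; B-x->D; B-y->E; C-x->F; C-y->G; D-x->D; D-y->E; E-x->F; E-y->G; F-x->H; F-y->I; G-x->J; G-y->K; H-x->H; H-y->I; I-x->J; I-y->K; J-x->L; J-y->M; K-x->N; K-y->K; L-x->L; L-y->M; M-x->N; M-y->K; N-x->O; N-y->M; O-x->O; O-y->M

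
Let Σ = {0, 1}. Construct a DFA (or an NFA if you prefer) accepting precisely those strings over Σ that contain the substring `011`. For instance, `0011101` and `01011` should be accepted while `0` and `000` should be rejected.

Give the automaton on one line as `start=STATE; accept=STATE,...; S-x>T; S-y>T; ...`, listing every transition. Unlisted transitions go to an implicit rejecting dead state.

Track how much of `011` has been matched so far: state q0 is no progress, q3 is the absorbing accept state reached once `011` has occurred. Intermediate states record partial matches; on a mismatch, fall back to the longest reusable overlap.
        0   1  
>  q0   q1  q0 
   q1   q1  q2 
   q2   q1  q3 
 * q3   q3  q3 
(> = start, * = accepting)

start=q0; accept=q3; q0-0>q1; q0-1>q0; q1-0>q1; q1-1>q2; q2-0>q1; q2-1>q3; q3-0>q3; q3-1>q3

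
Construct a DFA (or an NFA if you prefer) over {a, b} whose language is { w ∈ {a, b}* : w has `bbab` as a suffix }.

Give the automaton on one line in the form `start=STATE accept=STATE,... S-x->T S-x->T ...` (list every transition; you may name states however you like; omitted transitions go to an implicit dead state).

Let each state record the length of the longest suffix of the input read so far that is also a prefix of `bbab`. q1 means the last symbol is `b`; q2 means the last 2 symbols are `bb`; q3 means the last 3 symbols are `bba`; q4 means the last 4 symbols are `bbab`. Accept only at q4, where the string currently ends in `bbab`.
With 5 states:
        a   b  
>  q0   q0  q1 
   q1   q0  q2 
   q2   q3  q2 
   q3   q0  q4 
 * q4   q0  q2 
(> = start, * = accepting)

start=q0 accept=q4 q0-a->q0 q0-b->q1 q1-a->q0 q1-b->q2 q2-a->q3 q2-b->q2 q3-a->q0 q3-b->q4 q4-a->q0 q4-b->q2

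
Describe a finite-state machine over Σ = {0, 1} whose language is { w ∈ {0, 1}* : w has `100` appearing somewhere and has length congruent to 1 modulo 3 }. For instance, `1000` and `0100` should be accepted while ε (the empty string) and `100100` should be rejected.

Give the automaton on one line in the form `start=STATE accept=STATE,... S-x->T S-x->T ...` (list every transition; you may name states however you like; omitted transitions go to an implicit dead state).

start=q0 accept=q10 q0-0->q1 q0-1->q2 q1-0->q3 q1-1->q4 q2-0->q5 q2-1->q4 q3-0->q0 q3-1->q6 q4-0->q7 q4-1->q6 q5-0->q8 q5-1->q6 q6-0->q9 q6-1->q2 q7-0->q10 q7-1->q2 q8-0->q10 q8-1->q10 q9-0->q11 q9-1->q4 q10-0->q11 q10-1->q11 q11-0->q8 q11-1->q8

Handle the two conditions separately and then intersect. The first has 4 states tracking whether and how much of `100` has been seen; the second has 3 states tracking the input length modulo 3. A product state is a pair (one from each), accepting exactly when both do.
12 states suffice.
          0    1  
>  q0     q1   q2 
   q1     q3   q4 
   q2     q5   q4 
   q3     q0   q6 
   q4     q7   q6 
   q5     q8   q6 
   q6     q9   q2 
   q7    q10   q2 
   q8    q10  q10 
   q9    q11   q4 
 * q10   q11  q11 
   q11    q8   q8 
(> = start, * = accepting)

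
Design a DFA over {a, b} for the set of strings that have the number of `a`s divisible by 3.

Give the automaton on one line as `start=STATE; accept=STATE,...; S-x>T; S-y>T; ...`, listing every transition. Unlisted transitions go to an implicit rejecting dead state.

start=s0; accept=s0; s0-a>s1; s0-b>s0; s1-a>s2; s1-b>s1; s2-a>s0; s2-b>s2

Keep the running count of `a`s modulo 3: each `a` advances along the cycle s0 → s1 → s2 → s0 while other symbols loop. Accept at s0.
A 3-state machine:
        a   b  
>* s0   s1  s0 
   s1   s2  s1 
   s2   s0  s2 
(> = start, * = accepting)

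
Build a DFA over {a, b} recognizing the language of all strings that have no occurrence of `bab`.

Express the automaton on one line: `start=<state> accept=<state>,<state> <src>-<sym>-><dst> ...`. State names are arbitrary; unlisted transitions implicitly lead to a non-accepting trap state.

This is the complement of 'contains `bab`'. Use the same substring-matching states — S0 through S3 holding how much of `bab` has just been matched — but flip the accepting set: everything except the trap S3 accepts.
A 4-state machine:
        a   b  
>* S0   S0  S1 
 * S1   S2  S1 
 * S2   S0  S3 
   S3   S3  S3 
(> = start, * = accepting)

start=S0 accept=S0,S1,S2 S0-a->S0 S0-b->S1 S1-a->S2 S1-b->S1 S2-a->S0 S2-b->S3 S3-a->S3 S3-b->S3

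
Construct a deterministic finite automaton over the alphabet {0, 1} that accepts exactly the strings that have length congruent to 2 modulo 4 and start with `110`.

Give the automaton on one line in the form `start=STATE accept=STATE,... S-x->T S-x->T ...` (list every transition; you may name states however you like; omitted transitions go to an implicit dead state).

start=s0 accept=s10 s0-0->s1 s0-1->s2 s1-0->s3 s1-1->s3 s2-0->s3 s2-1->s4 s3-0->s5 s3-1->s5 s4-0->s6 s4-1->s5 s5-0->s7 s5-1->s7 s6-0->s8 s6-1->s8 s7-0->s1 s7-1->s1 s8-0->s9 s8-1->s9 s9-0->s10 s9-1->s10 s10-0->s6 s10-1->s6

Build one automaton per condition and run them in lockstep. The first has 4 states tracking the input length modulo 4; the second has 5 states tracking whether the input so far still matches the prefix `110`. A product state is a pair (one from each), accepting exactly when both do.
An 11-state machine:
          0    1  
>  s0     s1   s2 
   s1     s3   s3 
   s2     s3   s4 
   s3     s5   s5 
   s4     s6   s5 
   s5     s7   s7 
   s6     s8   s8 
   s7     s1   s1 
   s8     s9   s9 
   s9    s10  s10 
 * s10    s6   s6 
(> = start, * = accepting)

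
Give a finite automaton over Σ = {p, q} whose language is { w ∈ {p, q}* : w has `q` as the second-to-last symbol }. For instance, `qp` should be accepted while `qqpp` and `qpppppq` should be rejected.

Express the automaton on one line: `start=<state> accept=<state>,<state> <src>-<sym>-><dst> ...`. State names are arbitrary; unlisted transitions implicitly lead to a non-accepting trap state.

start=A accept=F,G A-p->B A-q->C B-p->D B-q->E C-p->F C-q->G D-p->D D-q->E E-p->F E-q->G F-p->D F-q->E G-p->F G-q->G

Because acceptance depends on a position counted from the end, the machine has to buffer the most recent 2 symbols. Make each state the string of the last up-to-2 symbols read; on input `x` shift the window left and append `x`. Accept when the buffered window has length 2 and begins with `q`.
A 7-state machine:
       p  q 
>  A   B  C 
   B   D  E 
   C   F  G 
   D   D  E 
   E   F  G 
 * F   D  E 
 * G   F  G 
(> = start, * = accepting)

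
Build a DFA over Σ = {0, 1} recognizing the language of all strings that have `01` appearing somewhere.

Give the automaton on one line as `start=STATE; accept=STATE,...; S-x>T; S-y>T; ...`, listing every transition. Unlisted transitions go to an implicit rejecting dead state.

start=A; accept=C; A-0>B; A-1>A; B-0>B; B-1>C; C-0>C; C-1>C

States A..B record the length of the longest prefix of `01` that matches the current input suffix. Reaching C means `01` has been seen, and we stay there forever. Accept from C.
With 3 states:
       0  1 
>  A   B  A 
   B   B  C 
 * C   C  C 
(> = start, * = accepting)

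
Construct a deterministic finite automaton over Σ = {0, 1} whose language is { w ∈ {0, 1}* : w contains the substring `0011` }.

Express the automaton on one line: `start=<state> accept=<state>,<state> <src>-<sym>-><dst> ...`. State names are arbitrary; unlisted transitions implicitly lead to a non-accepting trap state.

start=A accept=E A-0->B A-1->A B-0->C B-1->A C-0->C C-1->D D-0->B D-1->E E-0->E E-1->E

Track how much of `0011` has been matched so far: state A is no progress, E is the absorbing accept state reached once `0011` has occurred. Intermediate states record partial matches; on a mismatch, fall back to the longest reusable overlap.
A 5-state machine:
       0  1 
>  A   B  A 
   B   C  A 
   C   C  D 
   D   B  E 
 * E   E  E 
(> = start, * = accepting)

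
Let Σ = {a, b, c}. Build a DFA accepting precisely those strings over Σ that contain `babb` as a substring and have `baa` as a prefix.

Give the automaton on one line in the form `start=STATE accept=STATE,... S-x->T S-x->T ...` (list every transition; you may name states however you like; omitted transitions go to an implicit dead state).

Run two small machines in parallel and take their product. One (5 states) tracks whether and how much of `babb` has been seen; the other (5 states) tracks whether the input so far still matches the prefix `baa`. Each combined state is a pair, one component from each; accept when both components accept.
          a    b    c  
>  q0     q1   q2   q1 
   q1     q1   q3   q1 
   q2     q4   q3   q1 
   q3     q5   q3   q1 
   q4     q6   q7   q1 
   q5     q1   q7   q1 
   q6     q6   q8   q6 
   q7     q5   q9   q1 
   q8    q10   q8   q6 
   q9     q9   q9   q9 
   q10    q6  q11   q6 
   q11   q10  q12   q6 
 * q12   q12  q12  q12 
(> = start, * = accepting)

start=q0 accept=q12 q0-a->q1 q0-b->q2 q0-c->q1 q1-a->q1 q1-b->q3 q1-c->q1 q2-a->q4 q2-b->q3 q2-c->q1 q3-a->q5 q3-b->q3 q3-c->q1 q4-a->q6 q4-b->q7 q4-c->q1 q5-a->q1 q5-b->q7 q5-c->q1 q6-a->q6 q6-b->q8 q6-c->q6 q7-a->q5 q7-b->q9 q7-c->q1 q8-a->q10 q8-b->q8 q8-c->q6 q9-a->q9 q9-b->q9 q9-c->q9 q10-a->q6 q10-b->q11 q10-c->q6 q11-a->q10 q11-b->q12 q11-c->q6 q12-a->q12 q12-b->q12 q12-c->q12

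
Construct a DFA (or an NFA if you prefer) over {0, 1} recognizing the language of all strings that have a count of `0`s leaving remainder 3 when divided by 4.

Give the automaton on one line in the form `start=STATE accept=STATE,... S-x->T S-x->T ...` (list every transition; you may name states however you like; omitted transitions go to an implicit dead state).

The only thing that matters is how many `0`s have appeared, reduced mod 4. Use one state per residue: q0 for 0, …, q3 for 3. Reading `0` moves to the next residue; anything else stays put. q3 is accepting.
        0   1  
>  q0   q1  q0 
   q1   q2  q1 
   q2   q3  q2 
 * q3   q0  q3 
(> = start, * = accepting)

start=q0 accept=q3 q0-0->q1 q0-1->q0 q1-0->q2 q1-1->q1 q2-0->q3 q2-1->q2 q3-0->q0 q3-1->q3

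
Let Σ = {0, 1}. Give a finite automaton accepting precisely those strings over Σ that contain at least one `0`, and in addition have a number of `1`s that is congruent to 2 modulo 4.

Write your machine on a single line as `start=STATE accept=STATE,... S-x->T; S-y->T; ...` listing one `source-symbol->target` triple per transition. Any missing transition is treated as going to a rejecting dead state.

start=s0; accept=s5; s0-0->s1; s0-1->s2; s1-0->s1; s1-1->s3; s2-0->s3; s2-1->s4; s3-0->s3; s3-1->s5; s4-0->s5; s4-1->s6; s5-0->s5; s5-1->s7; s6-0->s7; s6-1->s0; s7-0->s7; s7-1->s1

Run two small machines in parallel and take their product. The first has 3 states tracking the count of `0`s, saturating at 2; the second has 4 states tracking the count of `1`s modulo 4. A product state is a pair (one from each), accepting exactly when both do. After merging equivalent states the machine shrinks.
An 8-state machine:
        0   1  
>  s0   s1  s2 
   s1   s1  s3 
   s2   s3  s4 
   s3   s3  s5 
   s4   s5  s6 
 * s5   s5  s7 
   s6   s7  s0 
   s7   s7  s1 
(> = start, * = accepting)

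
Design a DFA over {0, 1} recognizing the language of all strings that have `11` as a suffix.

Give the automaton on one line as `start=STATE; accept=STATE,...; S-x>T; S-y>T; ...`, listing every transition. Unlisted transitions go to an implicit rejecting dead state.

start=q0; accept=q2; q0-0>q0; q0-1>q1; q1-0>q0; q1-1>q2; q2-0>q0; q2-1>q2

Remember how much of `11` the current input suffix matches. State q0 means no match yet; q1 means the last symbol is `1`; q2 means the last 2 symbols are `11`. Only q2 accepts. On a mismatch, fall back to the longest proper suffix that is still a prefix of `11`.
3 states suffice.
        0   1  
>  q0   q0  q1 
   q1   q0  q2 
 * q2   q0  q2 
(> = start, * = accepting)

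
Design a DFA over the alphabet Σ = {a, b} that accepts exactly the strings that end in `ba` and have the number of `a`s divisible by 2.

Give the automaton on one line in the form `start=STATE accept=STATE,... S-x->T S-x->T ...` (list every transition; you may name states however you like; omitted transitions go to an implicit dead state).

start=q0 accept=q3 q0-a->q1 q0-b->q0 q1-a->q0 q1-b->q2 q2-a->q3 q2-b->q2 q3-a->q1 q3-b->q0

Handle the two conditions separately and then intersect. One (3 states) tracks how much of the suffix `ba` has currently been matched; the other (2 states) tracks the count of `a`s modulo 2. Each combined state is a pair, one component from each; accept when both components accept. After merging equivalent states the machine shrinks.
4 states suffice.
        a   b  
>  q0   q1  q0 
   q1   q0  q2 
   q2   q3  q2 
 * q3   q1  q0 
(> = start, * = accepting)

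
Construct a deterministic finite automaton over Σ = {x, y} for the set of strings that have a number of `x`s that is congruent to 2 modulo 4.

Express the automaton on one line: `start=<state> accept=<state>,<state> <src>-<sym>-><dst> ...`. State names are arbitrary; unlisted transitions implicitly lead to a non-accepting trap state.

start=S0 accept=S2 S0-x->S1 S0-y->S0 S1-x->S2 S1-y->S1 S2-x->S3 S2-y->S2 S3-x->S0 S3-y->S3

Keep the running count of `x`s modulo 4: each `x` advances along the cycle S0 → S1 → S2 → S3 → S0 while other symbols loop. Accept at S2.
        x   y  
>  S0   S1  S0 
   S1   S2  S1 
 * S2   S3  S2 
   S3   S0  S3 
(> = start, * = accepting)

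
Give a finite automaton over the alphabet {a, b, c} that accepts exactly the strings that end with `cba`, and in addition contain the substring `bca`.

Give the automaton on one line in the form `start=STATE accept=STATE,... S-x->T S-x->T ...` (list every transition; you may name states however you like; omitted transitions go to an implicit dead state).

Build one automaton per condition and run them in lockstep. One (4 states) tracks how much of the suffix `cba` has currently been matched; the other (4 states) tracks whether and how much of `bca` has been seen. Each combined state is a pair, one component from each; accept when both components accept. Minimizing collapses redundant product states.
7 states suffice.
        a   b   c  
>  s0   s0  s1  s0 
   s1   s0  s1  s2 
   s2   s3  s1  s0 
   s3   s3  s3  s4 
   s4   s3  s5  s4 
   s5   s6  s3  s4 
 * s6   s3  s3  s4 
(> = start, * = accepting)

start=s0 accept=s6 s0-a->s0 s0-b->s1 s0-c->s0 s1-a->s0 s1-b->s1 s1-c->s2 s2-a->s3 s2-b->s1 s2-c->s0 s3-a->s3 s3-b->s3 s3-c->s4 s4-a->s3 s4-b->s5 s4-c->s4 s5-a->s6 s5-b->s3 s5-c->s4 s6-a->s3 s6-b->s3 s6-c->s4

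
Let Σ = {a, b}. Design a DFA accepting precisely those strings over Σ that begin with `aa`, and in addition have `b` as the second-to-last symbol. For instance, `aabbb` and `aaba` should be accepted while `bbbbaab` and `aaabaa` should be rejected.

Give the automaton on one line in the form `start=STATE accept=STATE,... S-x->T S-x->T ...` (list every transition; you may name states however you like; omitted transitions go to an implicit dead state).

start=q0 accept=q9,q10 q0-a->q1 q0-b->q2 q1-a->q3 q1-b->q4 q2-a->q5 q2-b->q6 q3-a->q3 q3-b->q7 q4-a->q5 q4-b->q6 q5-a->q8 q5-b->q4 q6-a->q5 q6-b->q6 q7-a->q9 q7-b->q10 q8-a->q8 q8-b->q4 q9-a->q3 q9-b->q7 q10-a->q9 q10-b->q10

Run two small machines in parallel and take their product. One (4 states) tracks whether the input so far still matches the prefix `aa`; the other (7 states) tracks the last 2 symbols read. Each combined state is a pair, one component from each; accept when both components accept.
          a    b  
>  q0     q1   q2 
   q1     q3   q4 
   q2     q5   q6 
   q3     q3   q7 
   q4     q5   q6 
   q5     q8   q4 
   q6     q5   q6 
   q7     q9  q10 
   q8     q8   q4 
 * q9     q3   q7 
 * q10    q9  q10 
(> = start, * = accepting)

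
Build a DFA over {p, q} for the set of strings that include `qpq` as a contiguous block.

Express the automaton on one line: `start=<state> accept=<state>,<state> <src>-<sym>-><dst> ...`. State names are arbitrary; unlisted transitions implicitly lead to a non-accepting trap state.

Track how much of `qpq` has been matched so far: state S0 is no progress, S3 is the absorbing accept state reached once `qpq` has occurred. Intermediate states record partial matches; on a mismatch, fall back to the longest reusable overlap.
4 states suffice.
        p   q  
>  S0   S0  S1 
   S1   S2  S1 
   S2   S0  S3 
 * S3   S3  S3 
(> = start, * = accepting)

start=S0 accept=S3 S0-p->S0 S0-q->S1 S1-p->S2 S1-q->S1 S2-p->S0 S2-q->S3 S3-p->S3 S3-q->S3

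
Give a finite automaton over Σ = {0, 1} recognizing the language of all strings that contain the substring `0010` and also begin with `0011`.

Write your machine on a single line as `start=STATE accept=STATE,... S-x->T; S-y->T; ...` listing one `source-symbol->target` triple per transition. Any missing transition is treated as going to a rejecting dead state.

Handle the two conditions separately and then intersect. The first has 5 states tracking whether and how much of `0010` has been seen; the second has 6 states tracking whether the input so far still matches the prefix `0011`. A product state is a pair (one from each), accepting exactly when both do.
          0    1  
>  q0     q1   q2 
   q1     q3   q2 
   q2     q4   q2 
   q3     q5   q6 
   q4     q5   q2 
   q5     q5   q7 
   q6     q8   q9 
   q7     q8   q2 
   q8     q8   q8 
   q9    q10   q9 
   q10   q11   q9 
   q11   q11  q12 
   q12   q13   q9 
 * q13   q13  q13 
(> = start, * = accepting)

start=q0; accept=q13; q0-0->q1; q0-1->q2; q1-0->q3; q1-1->q2; q2-0->q4; q2-1->q2; q3-0->q5; q3-1->q6; q4-0->q5; q4-1->q2; q5-0->q5; q5-1->q7; q6-0->q8; q6-1->q9; q7-0->q8; q7-1->q2; q8-0->q8; q8-1->q8; q9-0->q10; q9-1->q9; q10-0->q11; q10-1->q9; q11-0->q11; q11-1->q12; q12-0->q13; q12-1->q9; q13-0->q13; q13-1->q13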